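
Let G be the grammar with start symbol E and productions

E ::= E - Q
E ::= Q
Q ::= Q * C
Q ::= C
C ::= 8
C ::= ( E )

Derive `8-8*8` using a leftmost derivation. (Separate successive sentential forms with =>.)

E => E-Q => Q-Q => C-Q => 8-Q => 8-Q*C => 8-C*C => 8-8*C => 8-8*8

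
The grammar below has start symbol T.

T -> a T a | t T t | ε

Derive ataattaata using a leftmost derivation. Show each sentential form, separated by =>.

T => aTa => atTta => ataTata => ataaTaata => ataatTtaata => ataattaata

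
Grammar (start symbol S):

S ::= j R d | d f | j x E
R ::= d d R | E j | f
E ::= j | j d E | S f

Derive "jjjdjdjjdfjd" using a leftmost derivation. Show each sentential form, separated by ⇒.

S ⇒ jRd   [S ::= j R d]
jRd ⇒ jEjd   [R ::= E j]
jEjd ⇒ jSfjd   [E ::= S f]
jSfjd ⇒ jjRdfjd   [S ::= j R d]
jjRdfjd ⇒ jjEjdfjd   [R ::= E j]
jjEjdfjd ⇒ jjjdEjdfjd   [E ::= j d E]
jjjdEjdfjd ⇒ jjjdjdEjdfjd   [E ::= j d E]
jjjdjdEjdfjd ⇒ jjjdjdjjdfjd   [E ::= j]

S ⇒ jRd ⇒ jEjd ⇒ jSfjd ⇒ jjRdfjd ⇒ jjEjdfjd ⇒ jjjdEjdfjd ⇒ jjjdjdEjdfjd ⇒ jjjdjdjjdfjd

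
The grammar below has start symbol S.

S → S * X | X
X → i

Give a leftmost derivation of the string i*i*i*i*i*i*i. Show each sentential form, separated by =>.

S => S*X   [S → S * X]
S*X => S*X*X   [S → S * X]
S*X*X => S*X*X*X   [S → S * X]
S*X*X*X => S*X*X*X*X   [S → S * X]
S*X*X*X*X => S*X*X*X*X*X   [S → S * X]
S*X*X*X*X*X => S*X*X*X*X*X*X   [S → S * X]
S*X*X*X*X*X*X => X*X*X*X*X*X*X   [S → X]
X*X*X*X*X*X*X => i*X*X*X*X*X*X   [X → i]
i*X*X*X*X*X*X => i*i*X*X*X*X*X   [X → i]
i*i*X*X*X*X*X => i*i*i*X*X*X*X   [X → i]
i*i*i*X*X*X*X => i*i*i*i*X*X*X   [X → i]
i*i*i*i*X*X*X => i*i*i*i*i*X*X   [X → i]
i*i*i*i*i*X*X => i*i*i*i*i*i*X   [X → i]
i*i*i*i*i*i*X => i*i*i*i*i*i*i   [X → i]

S => S*X => S*X*X => S*X*X*X => S*X*X*X*X => S*X*X*X*X*X => S*X*X*X*X*X*X => X*X*X*X*X*X*X => i*X*X*X*X*X*X => i*i*X*X*X*X*X => i*i*i*X*X*X*X => i*i*i*i*X*X*X => i*i*i*i*i*X*X => i*i*i*i*i*i*X => i*i*i*i*i*i*i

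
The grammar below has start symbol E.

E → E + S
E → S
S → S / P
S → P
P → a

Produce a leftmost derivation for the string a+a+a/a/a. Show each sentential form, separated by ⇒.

E ⇒ E+S   [E → E + S]
E+S ⇒ E+S+S   [E → E + S]
E+S+S ⇒ S+S+S   [E → S]
S+S+S ⇒ P+S+S   [S → P]
P+S+S ⇒ a+S+S   [P → a]
a+S+S ⇒ a+P+S   [S → P]
a+P+S ⇒ a+a+S   [P → a]
a+a+S ⇒ a+a+S/P   [S → S / P]
a+a+S/P ⇒ a+a+S/P/P   [S → S / P]
a+a+S/P/P ⇒ a+a+P/P/P   [S → P]
a+a+P/P/P ⇒ a+a+a/P/P   [P → a]
a+a+a/P/P ⇒ a+a+a/a/P   [P → a]
a+a+a/a/P ⇒ a+a+a/a/a   [P → a]

E⇒E+S⇒E+S+S⇒S+S+S⇒P+S+S⇒a+S+S⇒a+P+S⇒a+a+S⇒a+a+S/P⇒a+a+S/P/P⇒a+a+P/P/P⇒a+a+a/P/P⇒a+a+a/a/P⇒a+a+a/a/a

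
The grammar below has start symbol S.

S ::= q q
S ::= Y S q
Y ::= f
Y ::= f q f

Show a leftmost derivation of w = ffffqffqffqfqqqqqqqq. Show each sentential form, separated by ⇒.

S⇒YSq⇒fSq⇒fYSqq⇒ffSqq⇒ffYSqqq⇒fffSqqq⇒fffYSqqqq⇒ffffqfSqqqq⇒ffffqfYSqqqqq⇒ffffqffqfSqqqqq⇒ffffqffqfYSqqqqqq⇒ffffqffqffqfSqqqqqq⇒ffffqffqffqfqqqqqqqq

S ⇒ YSq   [S ::= Y S q]
YSq ⇒ fSq   [Y ::= f]
fSq ⇒ fYSqq   [S ::= Y S q]
fYSqq ⇒ ffSqq   [Y ::= f]
ffSqq ⇒ ffYSqqq   [S ::= Y S q]
ffYSqqq ⇒ fffSqqq   [Y ::= f]
fffSqqq ⇒ fffYSqqqq   [S ::= Y S q]
fffYSqqqq ⇒ ffffqfSqqqq   [Y ::= f q f]
ffffqfSqqqq ⇒ ffffqfYSqqqqq   [S ::= Y S q]
ffffqfYSqqqqq ⇒ ffffqffqfSqqqqq   [Y ::= f q f]
ffffqffqfSqqqqq ⇒ ffffqffqfYSqqqqqq   [S ::= Y S q]
ffffqffqfYSqqqqqq ⇒ ffffqffqffqfSqqqqqq   [Y ::= f q f]
ffffqffqffqfSqqqqqq ⇒ ffffqffqffqfqqqqqqqq   [S ::= q q]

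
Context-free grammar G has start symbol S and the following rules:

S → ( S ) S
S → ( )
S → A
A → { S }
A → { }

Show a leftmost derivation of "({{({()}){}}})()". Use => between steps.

S => (S)S => (A)S => ({S})S => ({A})S => ({{S}})S => ({{(S)S}})S => ({{(A)S}})S => ({{({S})S}})S => ({{({()})S}})S => ({{({()})A}})S => ({{({()}){}}})S => ({{({()}){}}})()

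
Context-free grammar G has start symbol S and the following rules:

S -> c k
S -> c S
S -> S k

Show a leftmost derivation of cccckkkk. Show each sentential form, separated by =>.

S=>Sk=>cSk=>ccSk=>ccSkk=>cccSkk=>cccSkkk=>cccckkkk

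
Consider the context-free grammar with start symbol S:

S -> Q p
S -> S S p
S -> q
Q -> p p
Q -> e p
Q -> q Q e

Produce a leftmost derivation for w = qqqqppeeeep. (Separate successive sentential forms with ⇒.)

S ⇒ Qp ⇒ qQep ⇒ qqQeep ⇒ qqqQeeep ⇒ qqqqQeeeep ⇒ qqqqppeeeep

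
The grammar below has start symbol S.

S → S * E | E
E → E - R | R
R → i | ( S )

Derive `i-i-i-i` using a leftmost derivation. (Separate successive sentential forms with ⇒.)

S ⇒ E ⇒ E-R ⇒ E-R-R ⇒ E-R-R-R ⇒ R-R-R-R ⇒ i-R-R-R ⇒ i-i-R-R ⇒ i-i-i-R ⇒ i-i-i-i

S ⇒ E   [S → E]
E ⇒ E-R   [E → E - R]
E-R ⇒ E-R-R   [E → E - R]
E-R-R ⇒ E-R-R-R   [E → E - R]
E-R-R-R ⇒ R-R-R-R   [E → R]
R-R-R-R ⇒ i-R-R-R   [R → i]
i-R-R-R ⇒ i-i-R-R   [R → i]
i-i-R-R ⇒ i-i-i-R   [R → i]
i-i-i-R ⇒ i-i-i-i   [R → i]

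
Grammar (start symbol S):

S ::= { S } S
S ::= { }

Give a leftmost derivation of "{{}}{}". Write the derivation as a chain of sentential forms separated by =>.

S => {S}S   [S ::= { S } S]
{S}S => {{}}S   [S ::= { }]
{{}}S => {{}}{}   [S ::= { }]

S => {S}S => {{}}S => {{}}{}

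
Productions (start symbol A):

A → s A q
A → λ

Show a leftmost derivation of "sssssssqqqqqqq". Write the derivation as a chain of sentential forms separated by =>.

A => sAq => ssAqq => sssAqqq => ssssAqqqq => sssssAqqqqq => ssssssAqqqqqq => sssssssAqqqqqqq => sssssssqqqqqqq

A => sAq   [A → s A q]
sAq => ssAqq   [A → s A q]
ssAqq => sssAqqq   [A → s A q]
sssAqqq => ssssAqqqq   [A → s A q]
ssssAqqqq => sssssAqqqqq   [A → s A q]
sssssAqqqqq => ssssssAqqqqqq   [A → s A q]
ssssssAqqqqqq => sssssssAqqqqqqq   [A → s A q]
sssssssAqqqqqqq => sssssssqqqqqqq   [A → λ]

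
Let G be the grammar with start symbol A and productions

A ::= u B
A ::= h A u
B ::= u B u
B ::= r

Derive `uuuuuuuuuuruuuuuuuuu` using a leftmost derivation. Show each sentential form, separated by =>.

A => uB => uuBu => uuuBuu => uuuuBuuu => uuuuuBuuuu => uuuuuuBuuuuu => uuuuuuuBuuuuuu => uuuuuuuuBuuuuuuu => uuuuuuuuuBuuuuuuuu => uuuuuuuuuuBuuuuuuuuu => uuuuuuuuuuruuuuuuuuu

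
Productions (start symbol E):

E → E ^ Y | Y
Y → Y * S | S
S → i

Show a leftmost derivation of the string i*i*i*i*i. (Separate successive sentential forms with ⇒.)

E ⇒ Y ⇒ Y*S ⇒ Y*S*S ⇒ Y*S*S*S ⇒ Y*S*S*S*S ⇒ S*S*S*S*S ⇒ i*S*S*S*S ⇒ i*i*S*S*S ⇒ i*i*i*S*S ⇒ i*i*i*i*S ⇒ i*i*i*i*i

E ⇒ Y   [E → Y]
Y ⇒ Y*S   [Y → Y * S]
Y*S ⇒ Y*S*S   [Y → Y * S]
Y*S*S ⇒ Y*S*S*S   [Y → Y * S]
Y*S*S*S ⇒ Y*S*S*S*S   [Y → Y * S]
Y*S*S*S*S ⇒ S*S*S*S*S   [Y → S]
S*S*S*S*S ⇒ i*S*S*S*S   [S → i]
i*S*S*S*S ⇒ i*i*S*S*S   [S → i]
i*i*S*S*S ⇒ i*i*i*S*S   [S → i]
i*i*i*S*S ⇒ i*i*i*i*S   [S → i]
i*i*i*i*S ⇒ i*i*i*i*i   [S → i]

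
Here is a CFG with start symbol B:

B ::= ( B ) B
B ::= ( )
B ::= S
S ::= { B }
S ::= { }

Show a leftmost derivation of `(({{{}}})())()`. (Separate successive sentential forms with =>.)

B => (B)B => ((B)B)B => ((S)B)B => (({B})B)B => (({S})B)B => (({{B}})B)B => (({{S}})B)B => (({{{}}})B)B => (({{{}}})())B => (({{{}}})())()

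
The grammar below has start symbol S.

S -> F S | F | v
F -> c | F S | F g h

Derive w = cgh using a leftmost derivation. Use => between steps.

S=>F=>Fgh=>cgh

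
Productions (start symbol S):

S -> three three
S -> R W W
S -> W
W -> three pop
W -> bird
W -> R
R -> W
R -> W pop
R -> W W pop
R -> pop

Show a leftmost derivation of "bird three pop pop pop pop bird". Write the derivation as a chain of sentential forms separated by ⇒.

S ⇒ R W W ⇒ W pop W W ⇒ R pop W W ⇒ W W pop pop W W ⇒ bird W pop pop W W ⇒ bird three pop pop pop W W ⇒ bird three pop pop pop R W ⇒ bird three pop pop pop pop W ⇒ bird three pop pop pop pop bird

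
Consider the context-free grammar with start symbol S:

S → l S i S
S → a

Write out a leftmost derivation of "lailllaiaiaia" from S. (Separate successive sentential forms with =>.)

S => lSiS => laiS => lailSiS => laillSiSiS => lailllSiSiSiS => lailllaiSiSiS => lailllaiaiSiS => lailllaiaiaiS => lailllaiaiaia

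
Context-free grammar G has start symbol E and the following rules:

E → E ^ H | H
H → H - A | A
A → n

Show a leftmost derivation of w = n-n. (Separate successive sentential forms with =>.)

E=>H=>H-A=>A-A=>n-A=>n-n

E => H   [E → H]
H => H-A   [H → H - A]
H-A => A-A   [H → A]
A-A => n-A   [A → n]
n-A => n-n   [A → n]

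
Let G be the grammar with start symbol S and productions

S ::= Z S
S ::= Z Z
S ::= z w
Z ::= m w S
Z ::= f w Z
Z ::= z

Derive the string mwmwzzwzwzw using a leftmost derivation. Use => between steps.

S => ZS => mwSS => mwZSS => mwmwSSS => mwmwZSSS => mwmwzSSS => mwmwzzwSS => mwmwzzwzwS => mwmwzzwzwzw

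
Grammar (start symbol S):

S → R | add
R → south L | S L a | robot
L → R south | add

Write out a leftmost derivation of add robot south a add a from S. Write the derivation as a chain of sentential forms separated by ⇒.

S ⇒ R ⇒ S L a ⇒ R L a ⇒ S L a L a ⇒ add L a L a ⇒ add R south a L a ⇒ add robot south a L a ⇒ add robot south a add a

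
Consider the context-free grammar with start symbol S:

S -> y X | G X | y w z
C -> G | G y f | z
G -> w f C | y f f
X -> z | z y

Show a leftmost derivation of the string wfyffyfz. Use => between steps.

S => GX   [S -> G X]
GX => wfCX   [G -> w f C]
wfCX => wfGyfX   [C -> G y f]
wfGyfX => wfyffyfX   [G -> y f f]
wfyffyfX => wfyffyfz   [X -> z]

S=>GX=>wfCX=>wfGyfX=>wfyffyfX=>wfyffyfz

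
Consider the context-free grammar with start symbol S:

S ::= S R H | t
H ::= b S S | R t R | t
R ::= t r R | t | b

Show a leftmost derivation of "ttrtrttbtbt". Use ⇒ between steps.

S ⇒ SRH   [S ::= S R H]
SRH ⇒ SRHRH   [S ::= S R H]
SRHRH ⇒ SRHRHRH   [S ::= S R H]
SRHRHRH ⇒ tRHRHRH   [S ::= t]
tRHRHRH ⇒ ttrRHRHRH   [R ::= t r R]
ttrRHRHRH ⇒ ttrtrRHRHRH   [R ::= t r R]
ttrtrRHRHRH ⇒ ttrtrtHRHRH   [R ::= t]
ttrtrtHRHRH ⇒ ttrtrttRHRH   [H ::= t]
ttrtrttRHRH ⇒ ttrtrttbHRH   [R ::= b]
ttrtrttbHRH ⇒ ttrtrttbtRH   [H ::= t]
ttrtrttbtRH ⇒ ttrtrttbtbH   [R ::= b]
ttrtrttbtbH ⇒ ttrtrttbtbt   [H ::= t]

S ⇒ SRH ⇒ SRHRH ⇒ SRHRHRH ⇒ tRHRHRH ⇒ ttrRHRHRH ⇒ ttrtrRHRHRH ⇒ ttrtrtHRHRH ⇒ ttrtrttRHRH ⇒ ttrtrttbHRH ⇒ ttrtrttbtRH ⇒ ttrtrttbtbH ⇒ ttrtrttbtbt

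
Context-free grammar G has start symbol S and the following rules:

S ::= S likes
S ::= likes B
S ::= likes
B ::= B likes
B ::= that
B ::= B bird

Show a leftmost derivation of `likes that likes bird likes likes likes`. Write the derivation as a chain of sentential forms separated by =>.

S => S likes   [S ::= S likes]
S likes => likes B likes   [S ::= likes B]
likes B likes => likes B likes likes   [B ::= B likes]
likes B likes likes => likes B likes likes likes   [B ::= B likes]
likes B likes likes likes => likes B bird likes likes likes   [B ::= B bird]
likes B bird likes likes likes => likes B likes bird likes likes likes   [B ::= B likes]
likes B likes bird likes likes likes => likes that likes bird likes likes likes   [B ::= that]

S => S likes => likes B likes => likes B likes likes => likes B likes likes likes => likes B bird likes likes likes => likes B likes bird likes likes likes => likes that likes bird likes likes likes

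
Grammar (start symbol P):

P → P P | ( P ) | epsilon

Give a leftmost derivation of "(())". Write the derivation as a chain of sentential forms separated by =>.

P => PP   [P → P P]
PP => PPP   [P → P P]
PPP => (P)PP   [P → ( P )]
(P)PP => ((P))PP   [P → ( P )]
((P))PP => (())PP   [P → epsilon]
(())PP => (())P   [P → epsilon]
(())P => (())   [P → epsilon]

P => PP => PPP => (P)PP => ((P))PP => (())PP => (())P => (())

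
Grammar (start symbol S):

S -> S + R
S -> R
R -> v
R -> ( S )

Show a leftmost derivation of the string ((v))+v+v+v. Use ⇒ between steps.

S ⇒ S+R   [S -> S + R]
S+R ⇒ S+R+R   [S -> S + R]
S+R+R ⇒ S+R+R+R   [S -> S + R]
S+R+R+R ⇒ R+R+R+R   [S -> R]
R+R+R+R ⇒ (S)+R+R+R   [R -> ( S )]
(S)+R+R+R ⇒ (R)+R+R+R   [S -> R]
(R)+R+R+R ⇒ ((S))+R+R+R   [R -> ( S )]
((S))+R+R+R ⇒ ((R))+R+R+R   [S -> R]
((R))+R+R+R ⇒ ((v))+R+R+R   [R -> v]
((v))+R+R+R ⇒ ((v))+v+R+R   [R -> v]
((v))+v+R+R ⇒ ((v))+v+v+R   [R -> v]
((v))+v+v+R ⇒ ((v))+v+v+v   [R -> v]

S ⇒ S+R ⇒ S+R+R ⇒ S+R+R+R ⇒ R+R+R+R ⇒ (S)+R+R+R ⇒ (R)+R+R+R ⇒ ((S))+R+R+R ⇒ ((R))+R+R+R ⇒ ((v))+R+R+R ⇒ ((v))+v+R+R ⇒ ((v))+v+v+R ⇒ ((v))+v+v+v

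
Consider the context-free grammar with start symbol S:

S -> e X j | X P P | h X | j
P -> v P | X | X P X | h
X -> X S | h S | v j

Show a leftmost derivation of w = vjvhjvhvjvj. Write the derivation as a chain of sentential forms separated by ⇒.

S⇒XPP⇒vjPP⇒vjvPP⇒vjvXPXP⇒vjvhSPXP⇒vjvhjPXP⇒vjvhjvPXP⇒vjvhjvhXP⇒vjvhjvhvjP⇒vjvhjvhvjX⇒vjvhjvhvjvj

S ⇒ XPP   [S -> X P P]
XPP ⇒ vjPP   [X -> v j]
vjPP ⇒ vjvPP   [P -> v P]
vjvPP ⇒ vjvXPXP   [P -> X P X]
vjvXPXP ⇒ vjvhSPXP   [X -> h S]
vjvhSPXP ⇒ vjvhjPXP   [S -> j]
vjvhjPXP ⇒ vjvhjvPXP   [P -> v P]
vjvhjvPXP ⇒ vjvhjvhXP   [P -> h]
vjvhjvhXP ⇒ vjvhjvhvjP   [X -> v j]
vjvhjvhvjP ⇒ vjvhjvhvjX   [P -> X]
vjvhjvhvjX ⇒ vjvhjvhvjvj   [X -> v j]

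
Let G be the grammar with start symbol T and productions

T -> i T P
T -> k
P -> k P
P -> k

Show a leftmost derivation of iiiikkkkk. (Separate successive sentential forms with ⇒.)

T ⇒ iTP ⇒ iiTPP ⇒ iiiTPPP ⇒ iiiiTPPPP ⇒ iiiikPPPP ⇒ iiiikkPPP ⇒ iiiikkkPP ⇒ iiiikkkkP ⇒ iiiikkkkk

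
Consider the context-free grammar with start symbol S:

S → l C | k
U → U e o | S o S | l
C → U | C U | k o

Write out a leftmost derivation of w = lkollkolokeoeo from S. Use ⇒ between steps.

S ⇒ lC   [S → l C]
lC ⇒ lU   [C → U]
lU ⇒ lUeo   [U → U e o]
lUeo ⇒ lUeoeo   [U → U e o]
lUeoeo ⇒ lSoSeoeo   [U → S o S]
lSoSeoeo ⇒ lkoSeoeo   [S → k]
lkoSeoeo ⇒ lkolCeoeo   [S → l C]
lkolCeoeo ⇒ lkolUeoeo   [C → U]
lkolUeoeo ⇒ lkolSoSeoeo   [U → S o S]
lkolSoSeoeo ⇒ lkollCoSeoeo   [S → l C]
lkollCoSeoeo ⇒ lkollCUoSeoeo   [C → C U]
lkollCUoSeoeo ⇒ lkollkoUoSeoeo   [C → k o]
lkollkoUoSeoeo ⇒ lkollkoloSeoeo   [U → l]
lkollkoloSeoeo ⇒ lkollkolokeoeo   [S → k]

S ⇒ lC ⇒ lU ⇒ lUeo ⇒ lUeoeo ⇒ lSoSeoeo ⇒ lkoSeoeo ⇒ lkolCeoeo ⇒ lkolUeoeo ⇒ lkolSoSeoeo ⇒ lkollCoSeoeo ⇒ lkollCUoSeoeo ⇒ lkollkoUoSeoeo ⇒ lkollkoloSeoeo ⇒ lkollkolokeoeo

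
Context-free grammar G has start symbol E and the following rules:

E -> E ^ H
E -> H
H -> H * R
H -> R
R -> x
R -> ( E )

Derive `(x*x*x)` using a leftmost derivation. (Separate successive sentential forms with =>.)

E => H => R => (E) => (H) => (H*R) => (H*R*R) => (R*R*R) => (x*R*R) => (x*x*R) => (x*x*x)

E => H   [E -> H]
H => R   [H -> R]
R => (E)   [R -> ( E )]
(E) => (H)   [E -> H]
(H) => (H*R)   [H -> H * R]
(H*R) => (H*R*R)   [H -> H * R]
(H*R*R) => (R*R*R)   [H -> R]
(R*R*R) => (x*R*R)   [R -> x]
(x*R*R) => (x*x*R)   [R -> x]
(x*x*R) => (x*x*x)   [R -> x]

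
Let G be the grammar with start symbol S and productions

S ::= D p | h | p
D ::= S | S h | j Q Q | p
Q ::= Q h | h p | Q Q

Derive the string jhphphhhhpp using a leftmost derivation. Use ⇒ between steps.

S ⇒ Dp   [S ::= D p]
Dp ⇒ jQQp   [D ::= j Q Q]
jQQp ⇒ jQhQp   [Q ::= Q h]
jQhQp ⇒ jQhhQp   [Q ::= Q h]
jQhhQp ⇒ jQQhhQp   [Q ::= Q Q]
jQQhhQp ⇒ jhpQhhQp   [Q ::= h p]
jhpQhhQp ⇒ jhpQhhhQp   [Q ::= Q h]
jhpQhhhQp ⇒ jhphphhhQp   [Q ::= h p]
jhphphhhQp ⇒ jhphphhhhpp   [Q ::= h p]

S⇒Dp⇒jQQp⇒jQhQp⇒jQhhQp⇒jQQhhQp⇒jhpQhhQp⇒jhpQhhhQp⇒jhphphhhQp⇒jhphphhhhpp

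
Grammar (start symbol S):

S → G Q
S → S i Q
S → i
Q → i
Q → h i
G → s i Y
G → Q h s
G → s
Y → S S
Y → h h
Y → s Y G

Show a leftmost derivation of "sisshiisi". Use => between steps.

S => GQ => siYQ => sisYGQ => sisSSGQ => sisGQSGQ => sissQSGQ => sisshiSGQ => sisshiiGQ => sisshiisQ => sisshiisi

S => GQ   [S → G Q]
GQ => siYQ   [G → s i Y]
siYQ => sisYGQ   [Y → s Y G]
sisYGQ => sisSSGQ   [Y → S S]
sisSSGQ => sisGQSGQ   [S → G Q]
sisGQSGQ => sissQSGQ   [G → s]
sissQSGQ => sisshiSGQ   [Q → h i]
sisshiSGQ => sisshiiGQ   [S → i]
sisshiiGQ => sisshiisQ   [G → s]
sisshiisQ => sisshiisi   [Q → i]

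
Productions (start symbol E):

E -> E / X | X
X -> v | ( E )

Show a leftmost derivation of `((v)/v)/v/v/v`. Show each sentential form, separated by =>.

E => E/X => E/X/X => E/X/X/X => X/X/X/X => (E)/X/X/X => (E/X)/X/X/X => (X/X)/X/X/X => ((E)/X)/X/X/X => ((X)/X)/X/X/X => ((v)/X)/X/X/X => ((v)/v)/X/X/X => ((v)/v)/v/X/X => ((v)/v)/v/v/X => ((v)/v)/v/v/v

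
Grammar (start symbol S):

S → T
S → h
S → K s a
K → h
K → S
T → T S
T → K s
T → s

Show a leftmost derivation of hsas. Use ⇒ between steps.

S⇒T⇒Ks⇒Ss⇒Ksas⇒hsas

S ⇒ T   [S → T]
T ⇒ Ks   [T → K s]
Ks ⇒ Ss   [K → S]
Ss ⇒ Ksas   [S → K s a]
Ksas ⇒ hsas   [K → h]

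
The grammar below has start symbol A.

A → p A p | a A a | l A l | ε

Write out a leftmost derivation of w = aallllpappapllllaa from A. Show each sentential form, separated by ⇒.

A ⇒ aAa   [A → a A a]
aAa ⇒ aaAaa   [A → a A a]
aaAaa ⇒ aalAlaa   [A → l A l]
aalAlaa ⇒ aallAllaa   [A → l A l]
aallAllaa ⇒ aalllAlllaa   [A → l A l]
aalllAlllaa ⇒ aallllAllllaa   [A → l A l]
aallllAllllaa ⇒ aallllpApllllaa   [A → p A p]
aallllpApllllaa ⇒ aallllpaAapllllaa   [A → a A a]
aallllpaAapllllaa ⇒ aallllpapApapllllaa   [A → p A p]
aallllpapApapllllaa ⇒ aallllpappapllllaa   [A → ε]

A⇒aAa⇒aaAaa⇒aalAlaa⇒aallAllaa⇒aalllAlllaa⇒aallllAllllaa⇒aallllpApllllaa⇒aallllpaAapllllaa⇒aallllpapApapllllaa⇒aallllpappapllllaa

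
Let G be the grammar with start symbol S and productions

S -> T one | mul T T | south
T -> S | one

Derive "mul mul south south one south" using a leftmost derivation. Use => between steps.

S => mul T T => mul S T => mul mul T T T => mul mul S T T => mul mul south T T => mul mul south S T => mul mul south T one T => mul mul south S one T => mul mul south south one T => mul mul south south one S => mul mul south south one south

S => mul T T   [S -> mul T T]
mul T T => mul S T   [T -> S]
mul S T => mul mul T T T   [S -> mul T T]
mul mul T T T => mul mul S T T   [T -> S]
mul mul S T T => mul mul south T T   [S -> south]
mul mul south T T => mul mul south S T   [T -> S]
mul mul south S T => mul mul south T one T   [S -> T one]
mul mul south T one T => mul mul south S one T   [T -> S]
mul mul south S one T => mul mul south south one T   [S -> south]
mul mul south south one T => mul mul south south one S   [T -> S]
mul mul south south one S => mul mul south south one south   [S -> south]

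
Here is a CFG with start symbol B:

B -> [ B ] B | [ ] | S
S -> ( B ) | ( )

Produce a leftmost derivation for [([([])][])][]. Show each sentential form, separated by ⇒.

B⇒[B]B⇒[S]B⇒[(B)]B⇒[([B]B)]B⇒[([S]B)]B⇒[([(B)]B)]B⇒[([([])]B)]B⇒[([([])][])]B⇒[([([])][])][]

B ⇒ [B]B   [B -> [ B ] B]
[B]B ⇒ [S]B   [B -> S]
[S]B ⇒ [(B)]B   [S -> ( B )]
[(B)]B ⇒ [([B]B)]B   [B -> [ B ] B]
[([B]B)]B ⇒ [([S]B)]B   [B -> S]
[([S]B)]B ⇒ [([(B)]B)]B   [S -> ( B )]
[([(B)]B)]B ⇒ [([([])]B)]B   [B -> [ ]]
[([([])]B)]B ⇒ [([([])][])]B   [B -> [ ]]
[([([])][])]B ⇒ [([([])][])][]   [B -> [ ]]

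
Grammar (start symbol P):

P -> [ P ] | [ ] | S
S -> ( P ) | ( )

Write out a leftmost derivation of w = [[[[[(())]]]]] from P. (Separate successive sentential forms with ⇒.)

P ⇒ [P]   [P -> [ P ]]
[P] ⇒ [[P]]   [P -> [ P ]]
[[P]] ⇒ [[[P]]]   [P -> [ P ]]
[[[P]]] ⇒ [[[[P]]]]   [P -> [ P ]]
[[[[P]]]] ⇒ [[[[[P]]]]]   [P -> [ P ]]
[[[[[P]]]]] ⇒ [[[[[S]]]]]   [P -> S]
[[[[[S]]]]] ⇒ [[[[[(P)]]]]]   [S -> ( P )]
[[[[[(P)]]]]] ⇒ [[[[[(S)]]]]]   [P -> S]
[[[[[(S)]]]]] ⇒ [[[[[(())]]]]]   [S -> ( )]

P ⇒ [P] ⇒ [[P]] ⇒ [[[P]]] ⇒ [[[[P]]]] ⇒ [[[[[P]]]]] ⇒ [[[[[S]]]]] ⇒ [[[[[(P)]]]]] ⇒ [[[[[(S)]]]]] ⇒ [[[[[(())]]]]]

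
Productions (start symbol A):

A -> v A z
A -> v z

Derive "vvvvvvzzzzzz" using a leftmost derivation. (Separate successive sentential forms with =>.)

A => vAz   [A -> v A z]
vAz => vvAzz   [A -> v A z]
vvAzz => vvvAzzz   [A -> v A z]
vvvAzzz => vvvvAzzzz   [A -> v A z]
vvvvAzzzz => vvvvvAzzzzz   [A -> v A z]
vvvvvAzzzzz => vvvvvvzzzzzz   [A -> v z]

A => vAz => vvAzz => vvvAzzz => vvvvAzzzz => vvvvvAzzzzz => vvvvvvzzzzzz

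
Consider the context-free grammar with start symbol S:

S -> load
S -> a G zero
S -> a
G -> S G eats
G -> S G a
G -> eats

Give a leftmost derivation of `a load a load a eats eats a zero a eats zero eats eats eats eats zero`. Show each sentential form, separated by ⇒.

S ⇒ a G zero ⇒ a S G eats zero ⇒ a load G eats zero ⇒ a load S G eats eats zero ⇒ a load a G zero G eats eats zero ⇒ a load a S G a zero G eats eats zero ⇒ a load a load G a zero G eats eats zero ⇒ a load a load S G eats a zero G eats eats zero ⇒ a load a load a G eats a zero G eats eats zero ⇒ a load a load a eats eats a zero G eats eats zero ⇒ a load a load a eats eats a zero S G eats eats eats zero ⇒ a load a load a eats eats a zero a G zero G eats eats eats zero ⇒ a load a load a eats eats a zero a eats zero G eats eats eats zero ⇒ a load a load a eats eats a zero a eats zero eats eats eats eats zero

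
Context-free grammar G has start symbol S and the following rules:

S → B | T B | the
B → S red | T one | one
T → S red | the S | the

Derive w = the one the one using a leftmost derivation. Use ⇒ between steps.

S ⇒ T B ⇒ the S B ⇒ the B B ⇒ the one B ⇒ the one T one ⇒ the one the one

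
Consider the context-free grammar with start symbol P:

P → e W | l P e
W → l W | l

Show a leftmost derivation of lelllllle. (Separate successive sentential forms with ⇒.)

P ⇒ lPe ⇒ leWe ⇒ lelWe ⇒ lellWe ⇒ lelllWe ⇒ lellllWe ⇒ lelllllWe ⇒ lelllllle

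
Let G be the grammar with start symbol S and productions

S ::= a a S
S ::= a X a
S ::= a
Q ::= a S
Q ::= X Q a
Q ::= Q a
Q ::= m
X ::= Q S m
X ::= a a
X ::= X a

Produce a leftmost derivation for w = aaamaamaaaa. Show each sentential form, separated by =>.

S=>aXa=>aXaa=>aXaaa=>aXaaaa=>aQSmaaaa=>aXQaSmaaaa=>aaaQaSmaaaa=>aaamaSmaaaa=>aaamaamaaaa

S => aXa   [S ::= a X a]
aXa => aXaa   [X ::= X a]
aXaa => aXaaa   [X ::= X a]
aXaaa => aXaaaa   [X ::= X a]
aXaaaa => aQSmaaaa   [X ::= Q S m]
aQSmaaaa => aXQaSmaaaa   [Q ::= X Q a]
aXQaSmaaaa => aaaQaSmaaaa   [X ::= a a]
aaaQaSmaaaa => aaamaSmaaaa   [Q ::= m]
aaamaSmaaaa => aaamaamaaaa   [S ::= a]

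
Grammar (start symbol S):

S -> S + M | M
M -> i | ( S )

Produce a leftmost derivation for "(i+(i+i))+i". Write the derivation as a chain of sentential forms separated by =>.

S => S+M => M+M => (S)+M => (S+M)+M => (M+M)+M => (i+M)+M => (i+(S))+M => (i+(S+M))+M => (i+(M+M))+M => (i+(i+M))+M => (i+(i+i))+M => (i+(i+i))+i

S => S+M   [S -> S + M]
S+M => M+M   [S -> M]
M+M => (S)+M   [M -> ( S )]
(S)+M => (S+M)+M   [S -> S + M]
(S+M)+M => (M+M)+M   [S -> M]
(M+M)+M => (i+M)+M   [M -> i]
(i+M)+M => (i+(S))+M   [M -> ( S )]
(i+(S))+M => (i+(S+M))+M   [S -> S + M]
(i+(S+M))+M => (i+(M+M))+M   [S -> M]
(i+(M+M))+M => (i+(i+M))+M   [M -> i]
(i+(i+M))+M => (i+(i+i))+M   [M -> i]
(i+(i+i))+M => (i+(i+i))+i   [M -> i]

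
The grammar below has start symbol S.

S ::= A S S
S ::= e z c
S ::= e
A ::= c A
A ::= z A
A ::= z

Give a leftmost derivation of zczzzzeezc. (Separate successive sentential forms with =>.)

S => ASS => zASS => zcASS => zczASS => zczzASS => zczzzASS => zczzzzSS => zczzzzeS => zczzzzeezc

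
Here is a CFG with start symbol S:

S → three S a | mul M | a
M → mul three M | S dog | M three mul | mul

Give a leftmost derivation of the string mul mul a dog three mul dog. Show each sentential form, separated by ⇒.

S ⇒ mul M ⇒ mul S dog ⇒ mul mul M dog ⇒ mul mul M three mul dog ⇒ mul mul S dog three mul dog ⇒ mul mul a dog three mul dog

S ⇒ mul M   [S → mul M]
mul M ⇒ mul S dog   [M → S dog]
mul S dog ⇒ mul mul M dog   [S → mul M]
mul mul M dog ⇒ mul mul M three mul dog   [M → M three mul]
mul mul M three mul dog ⇒ mul mul S dog three mul dog   [M → S dog]
mul mul S dog three mul dog ⇒ mul mul a dog three mul dog   [S → a]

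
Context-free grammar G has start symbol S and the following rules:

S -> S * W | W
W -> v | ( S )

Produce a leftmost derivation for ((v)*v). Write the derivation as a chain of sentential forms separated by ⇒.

S ⇒ W   [S -> W]
W ⇒ (S)   [W -> ( S )]
(S) ⇒ (S*W)   [S -> S * W]
(S*W) ⇒ (W*W)   [S -> W]
(W*W) ⇒ ((S)*W)   [W -> ( S )]
((S)*W) ⇒ ((W)*W)   [S -> W]
((W)*W) ⇒ ((v)*W)   [W -> v]
((v)*W) ⇒ ((v)*v)   [W -> v]

S ⇒ W ⇒ (S) ⇒ (S*W) ⇒ (W*W) ⇒ ((S)*W) ⇒ ((W)*W) ⇒ ((v)*W) ⇒ ((v)*v)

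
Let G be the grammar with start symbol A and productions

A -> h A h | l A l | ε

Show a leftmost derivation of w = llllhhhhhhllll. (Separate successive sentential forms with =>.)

A => lAl   [A -> l A l]
lAl => llAll   [A -> l A l]
llAll => lllAlll   [A -> l A l]
lllAlll => llllAllll   [A -> l A l]
llllAllll => llllhAhllll   [A -> h A h]
llllhAhllll => llllhhAhhllll   [A -> h A h]
llllhhAhhllll => llllhhhAhhhllll   [A -> h A h]
llllhhhAhhhllll => llllhhhhhhllll   [A -> ε]

A => lAl => llAll => lllAlll => llllAllll => llllhAhllll => llllhhAhhllll => llllhhhAhhhllll => llllhhhhhhllll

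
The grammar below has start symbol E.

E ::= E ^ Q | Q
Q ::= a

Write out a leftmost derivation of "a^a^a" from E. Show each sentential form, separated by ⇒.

E ⇒ E^Q ⇒ E^Q^Q ⇒ Q^Q^Q ⇒ a^Q^Q ⇒ a^a^Q ⇒ a^a^a

E ⇒ E^Q   [E ::= E ^ Q]
E^Q ⇒ E^Q^Q   [E ::= E ^ Q]
E^Q^Q ⇒ Q^Q^Q   [E ::= Q]
Q^Q^Q ⇒ a^Q^Q   [Q ::= a]
a^Q^Q ⇒ a^a^Q   [Q ::= a]
a^a^Q ⇒ a^a^a   [Q ::= a]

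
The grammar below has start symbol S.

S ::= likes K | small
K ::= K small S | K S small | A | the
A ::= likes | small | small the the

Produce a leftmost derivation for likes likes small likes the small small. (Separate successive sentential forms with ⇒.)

S ⇒ likes K ⇒ likes K small S ⇒ likes K small S small S ⇒ likes A small S small S ⇒ likes likes small S small S ⇒ likes likes small likes K small S ⇒ likes likes small likes the small S ⇒ likes likes small likes the small small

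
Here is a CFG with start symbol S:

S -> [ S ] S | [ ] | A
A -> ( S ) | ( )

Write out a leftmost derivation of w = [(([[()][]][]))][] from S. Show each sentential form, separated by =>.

S => [S]S => [A]S => [(S)]S => [(A)]S => [((S))]S => [(([S]S))]S => [(([[S]S]S))]S => [(([[A]S]S))]S => [(([[()]S]S))]S => [(([[()][]]S))]S => [(([[()][]][]))]S => [(([[()][]][]))][]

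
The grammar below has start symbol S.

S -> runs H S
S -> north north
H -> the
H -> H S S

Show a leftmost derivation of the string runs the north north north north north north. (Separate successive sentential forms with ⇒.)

S ⇒ runs H S   [S -> runs H S]
runs H S ⇒ runs H S S S   [H -> H S S]
runs H S S S ⇒ runs the S S S   [H -> the]
runs the S S S ⇒ runs the north north S S   [S -> north north]
runs the north north S S ⇒ runs the north north north north S   [S -> north north]
runs the north north north north S ⇒ runs the north north north north north north   [S -> north north]

S ⇒ runs H S ⇒ runs H S S S ⇒ runs the S S S ⇒ runs the north north S S ⇒ runs the north north north north S ⇒ runs the north north north north north north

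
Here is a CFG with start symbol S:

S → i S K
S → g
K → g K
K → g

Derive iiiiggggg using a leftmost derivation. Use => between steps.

S => iSK => iiSKK => iiiSKKK => iiiiSKKKK => iiiigKKKK => iiiiggKKK => iiiigggKK => iiiiggggK => iiiiggggg

S => iSK   [S → i S K]
iSK => iiSKK   [S → i S K]
iiSKK => iiiSKKK   [S → i S K]
iiiSKKK => iiiiSKKKK   [S → i S K]
iiiiSKKKK => iiiigKKKK   [S → g]
iiiigKKKK => iiiiggKKK   [K → g]
iiiiggKKK => iiiigggKK   [K → g]
iiiigggKK => iiiiggggK   [K → g]
iiiiggggK => iiiiggggg   [K → g]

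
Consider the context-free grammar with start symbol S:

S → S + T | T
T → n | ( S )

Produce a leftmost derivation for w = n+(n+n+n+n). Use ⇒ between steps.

S ⇒ S+T   [S → S + T]
S+T ⇒ T+T   [S → T]
T+T ⇒ n+T   [T → n]
n+T ⇒ n+(S)   [T → ( S )]
n+(S) ⇒ n+(S+T)   [S → S + T]
n+(S+T) ⇒ n+(S+T+T)   [S → S + T]
n+(S+T+T) ⇒ n+(S+T+T+T)   [S → S + T]
n+(S+T+T+T) ⇒ n+(T+T+T+T)   [S → T]
n+(T+T+T+T) ⇒ n+(n+T+T+T)   [T → n]
n+(n+T+T+T) ⇒ n+(n+n+T+T)   [T → n]
n+(n+n+T+T) ⇒ n+(n+n+n+T)   [T → n]
n+(n+n+n+T) ⇒ n+(n+n+n+n)   [T → n]

S ⇒ S+T ⇒ T+T ⇒ n+T ⇒ n+(S) ⇒ n+(S+T) ⇒ n+(S+T+T) ⇒ n+(S+T+T+T) ⇒ n+(T+T+T+T) ⇒ n+(n+T+T+T) ⇒ n+(n+n+T+T) ⇒ n+(n+n+n+T) ⇒ n+(n+n+n+n)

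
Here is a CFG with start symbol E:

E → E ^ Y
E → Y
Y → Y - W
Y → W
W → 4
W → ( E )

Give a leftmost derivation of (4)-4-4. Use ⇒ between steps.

E ⇒ Y   [E → Y]
Y ⇒ Y-W   [Y → Y - W]
Y-W ⇒ Y-W-W   [Y → Y - W]
Y-W-W ⇒ W-W-W   [Y → W]
W-W-W ⇒ (E)-W-W   [W → ( E )]
(E)-W-W ⇒ (Y)-W-W   [E → Y]
(Y)-W-W ⇒ (W)-W-W   [Y → W]
(W)-W-W ⇒ (4)-W-W   [W → 4]
(4)-W-W ⇒ (4)-4-W   [W → 4]
(4)-4-W ⇒ (4)-4-4   [W → 4]

E⇒Y⇒Y-W⇒Y-W-W⇒W-W-W⇒(E)-W-W⇒(Y)-W-W⇒(W)-W-W⇒(4)-W-W⇒(4)-4-W⇒(4)-4-4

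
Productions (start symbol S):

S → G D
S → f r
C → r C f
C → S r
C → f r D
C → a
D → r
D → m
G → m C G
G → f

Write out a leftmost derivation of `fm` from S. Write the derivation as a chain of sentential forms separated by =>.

S => GD => fD => fm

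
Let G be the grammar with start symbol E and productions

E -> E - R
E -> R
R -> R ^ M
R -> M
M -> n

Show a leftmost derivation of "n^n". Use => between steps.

E=>R=>R^M=>M^M=>n^M=>n^n

E => R   [E -> R]
R => R^M   [R -> R ^ M]
R^M => M^M   [R -> M]
M^M => n^M   [M -> n]
n^M => n^n   [M -> n]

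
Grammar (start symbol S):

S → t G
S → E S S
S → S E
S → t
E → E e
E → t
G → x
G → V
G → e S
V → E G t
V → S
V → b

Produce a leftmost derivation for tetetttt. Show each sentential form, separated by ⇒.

S ⇒ tG   [S → t G]
tG ⇒ teS   [G → e S]
teS ⇒ teESS   [S → E S S]
teESS ⇒ teEeSS   [E → E e]
teEeSS ⇒ teteSS   [E → t]
teteSS ⇒ teteESSS   [S → E S S]
teteESSS ⇒ tetetSSS   [E → t]
tetetSSS ⇒ tetettSS   [S → t]
tetettSS ⇒ tetetttS   [S → t]
tetetttS ⇒ tetetttt   [S → t]

S ⇒ tG ⇒ teS ⇒ teESS ⇒ teEeSS ⇒ teteSS ⇒ teteESSS ⇒ tetetSSS ⇒ tetettSS ⇒ tetetttS ⇒ tetetttt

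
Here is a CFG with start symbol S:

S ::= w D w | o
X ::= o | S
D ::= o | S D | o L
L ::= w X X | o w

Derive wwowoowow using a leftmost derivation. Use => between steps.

S => wDw => wSDw => wwDwDw => wwoLwDw => wwowXXwDw => wwowSXwDw => wwowoXwDw => wwowoSwDw => wwowoowDw => wwowoowow

S => wDw   [S ::= w D w]
wDw => wSDw   [D ::= S D]
wSDw => wwDwDw   [S ::= w D w]
wwDwDw => wwoLwDw   [D ::= o L]
wwoLwDw => wwowXXwDw   [L ::= w X X]
wwowXXwDw => wwowSXwDw   [X ::= S]
wwowSXwDw => wwowoXwDw   [S ::= o]
wwowoXwDw => wwowoSwDw   [X ::= S]
wwowoSwDw => wwowoowDw   [S ::= o]
wwowoowDw => wwowoowow   [D ::= o]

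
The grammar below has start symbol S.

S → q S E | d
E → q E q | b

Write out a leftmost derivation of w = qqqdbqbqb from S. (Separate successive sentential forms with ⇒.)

S⇒qSE⇒qqSEE⇒qqqSEEE⇒qqqdEEE⇒qqqdbEE⇒qqqdbqEqE⇒qqqdbqbqE⇒qqqdbqbqb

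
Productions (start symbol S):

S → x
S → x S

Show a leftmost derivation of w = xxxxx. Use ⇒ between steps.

S ⇒ xS   [S → x S]
xS ⇒ xxS   [S → x S]
xxS ⇒ xxxS   [S → x S]
xxxS ⇒ xxxxS   [S → x S]
xxxxS ⇒ xxxxx   [S → x]

S ⇒ xS ⇒ xxS ⇒ xxxS ⇒ xxxxS ⇒ xxxxx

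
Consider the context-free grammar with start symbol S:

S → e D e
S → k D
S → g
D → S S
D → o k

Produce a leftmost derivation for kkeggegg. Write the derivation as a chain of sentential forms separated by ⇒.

S ⇒ kD   [S → k D]
kD ⇒ kSS   [D → S S]
kSS ⇒ kkDS   [S → k D]
kkDS ⇒ kkSSS   [D → S S]
kkSSS ⇒ kkeDeSS   [S → e D e]
kkeDeSS ⇒ kkeSSeSS   [D → S S]
kkeSSeSS ⇒ kkegSeSS   [S → g]
kkegSeSS ⇒ kkeggeSS   [S → g]
kkeggeSS ⇒ kkeggegS   [S → g]
kkeggegS ⇒ kkeggegg   [S → g]

S ⇒ kD ⇒ kSS ⇒ kkDS ⇒ kkSSS ⇒ kkeDeSS ⇒ kkeSSeSS ⇒ kkegSeSS ⇒ kkeggeSS ⇒ kkeggegS ⇒ kkeggegg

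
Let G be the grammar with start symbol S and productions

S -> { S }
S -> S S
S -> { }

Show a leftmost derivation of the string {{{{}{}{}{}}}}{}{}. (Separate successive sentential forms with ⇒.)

S ⇒ SS ⇒ SSS ⇒ {S}SS ⇒ {{S}}SS ⇒ {{{S}}}SS ⇒ {{{SS}}}SS ⇒ {{{SSS}}}SS ⇒ {{{SSSS}}}SS ⇒ {{{{}SSS}}}SS ⇒ {{{{}{}SS}}}SS ⇒ {{{{}{}{}S}}}SS ⇒ {{{{}{}{}{}}}}SS ⇒ {{{{}{}{}{}}}}{}S ⇒ {{{{}{}{}{}}}}{}{}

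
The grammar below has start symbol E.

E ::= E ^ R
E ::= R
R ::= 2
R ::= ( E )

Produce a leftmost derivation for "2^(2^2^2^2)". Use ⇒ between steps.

E⇒E^R⇒R^R⇒2^R⇒2^(E)⇒2^(E^R)⇒2^(E^R^R)⇒2^(E^R^R^R)⇒2^(R^R^R^R)⇒2^(2^R^R^R)⇒2^(2^2^R^R)⇒2^(2^2^2^R)⇒2^(2^2^2^2)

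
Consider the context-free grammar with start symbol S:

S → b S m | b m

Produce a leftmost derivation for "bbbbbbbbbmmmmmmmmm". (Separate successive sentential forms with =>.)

S => bSm => bbSmm => bbbSmmm => bbbbSmmmm => bbbbbSmmmmm => bbbbbbSmmmmmm => bbbbbbbSmmmmmmm => bbbbbbbbSmmmmmmmm => bbbbbbbbbmmmmmmmmm

S => bSm   [S → b S m]
bSm => bbSmm   [S → b S m]
bbSmm => bbbSmmm   [S → b S m]
bbbSmmm => bbbbSmmmm   [S → b S m]
bbbbSmmmm => bbbbbSmmmmm   [S → b S m]
bbbbbSmmmmm => bbbbbbSmmmmmm   [S → b S m]
bbbbbbSmmmmmm => bbbbbbbSmmmmmmm   [S → b S m]
bbbbbbbSmmmmmmm => bbbbbbbbSmmmmmmmm   [S → b S m]
bbbbbbbbSmmmmmmmm => bbbbbbbbbmmmmmmmmm   [S → b m]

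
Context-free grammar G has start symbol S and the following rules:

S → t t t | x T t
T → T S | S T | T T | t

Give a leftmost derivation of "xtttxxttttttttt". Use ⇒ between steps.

S ⇒ xTt ⇒ xSTt ⇒ xtttTt ⇒ xtttSTt ⇒ xtttxTtTt ⇒ xtttxSTtTt ⇒ xtttxxTtTtTt ⇒ xtttxxSTtTtTt ⇒ xtttxxtttTtTtTt ⇒ xtttxxtttttTtTt ⇒ xtttxxtttttttTt ⇒ xtttxxttttttttt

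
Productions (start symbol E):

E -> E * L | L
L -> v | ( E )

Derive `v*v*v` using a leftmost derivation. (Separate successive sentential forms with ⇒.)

E ⇒ E*L   [E -> E * L]
E*L ⇒ E*L*L   [E -> E * L]
E*L*L ⇒ L*L*L   [E -> L]
L*L*L ⇒ v*L*L   [L -> v]
v*L*L ⇒ v*v*L   [L -> v]
v*v*L ⇒ v*v*v   [L -> v]

E⇒E*L⇒E*L*L⇒L*L*L⇒v*L*L⇒v*v*L⇒v*v*v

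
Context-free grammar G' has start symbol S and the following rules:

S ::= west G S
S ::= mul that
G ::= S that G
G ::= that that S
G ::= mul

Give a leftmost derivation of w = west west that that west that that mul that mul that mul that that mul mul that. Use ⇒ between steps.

S ⇒ west G S   [S ::= west G S]
west G S ⇒ west S that G S   [G ::= S that G]
west S that G S ⇒ west west G S that G S   [S ::= west G S]
west west G S that G S ⇒ west west that that S S that G S   [G ::= that that S]
west west that that S S that G S ⇒ west west that that west G S S that G S   [S ::= west G S]
west west that that west G S S that G S ⇒ west west that that west that that S S S that G S   [G ::= that that S]
west west that that west that that S S S that G S ⇒ west west that that west that that mul that S S that G S   [S ::= mul that]
west west that that west that that mul that S S that G S ⇒ west west that that west that that mul that mul that S that G S   [S ::= mul that]
west west that that west that that mul that mul that S that G S ⇒ west west that that west that that mul that mul that mul that that G S   [S ::= mul that]
west west that that west that that mul that mul that mul that that G S ⇒ west west that that west that that mul that mul that mul that that mul S   [G ::= mul]
west west that that west that that mul that mul that mul that that mul S ⇒ west west that that west that that mul that mul that mul that that mul mul that   [S ::= mul that]

S ⇒ west G S ⇒ west S that G S ⇒ west west G S that G S ⇒ west west that that S S that G S ⇒ west west that that west G S S that G S ⇒ west west that that west that that S S S that G S ⇒ west west that that west that that mul that S S that G S ⇒ west west that that west that that mul that mul that S that G S ⇒ west west that that west that that mul that mul that mul that that G S ⇒ west west that that west that that mul that mul that mul that that mul S ⇒ west west that that west that that mul that mul that mul that that mul mul that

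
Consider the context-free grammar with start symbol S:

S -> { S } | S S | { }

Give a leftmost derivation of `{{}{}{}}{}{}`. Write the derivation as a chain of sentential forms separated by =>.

S => SS => SSS => {S}SS => {SS}SS => {SSS}SS => {{}SS}SS => {{}{}S}SS => {{}{}{}}SS => {{}{}{}}{}S => {{}{}{}}{}{}

S => SS   [S -> S S]
SS => SSS   [S -> S S]
SSS => {S}SS   [S -> { S }]
{S}SS => {SS}SS   [S -> S S]
{SS}SS => {SSS}SS   [S -> S S]
{SSS}SS => {{}SS}SS   [S -> { }]
{{}SS}SS => {{}{}S}SS   [S -> { }]
{{}{}S}SS => {{}{}{}}SS   [S -> { }]
{{}{}{}}SS => {{}{}{}}{}S   [S -> { }]
{{}{}{}}{}S => {{}{}{}}{}{}   [S -> { }]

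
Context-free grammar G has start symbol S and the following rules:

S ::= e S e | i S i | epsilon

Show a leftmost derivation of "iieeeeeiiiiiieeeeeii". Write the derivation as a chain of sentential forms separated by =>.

S => iSi => iiSii => iieSeii => iieeSeeii => iieeeSeeeii => iieeeeSeeeeii => iieeeeeSeeeeeii => iieeeeeiSieeeeeii => iieeeeeiiSiieeeeeii => iieeeeeiiiSiiieeeeeii => iieeeeeiiiiiieeeeeii

S => iSi   [S ::= i S i]
iSi => iiSii   [S ::= i S i]
iiSii => iieSeii   [S ::= e S e]
iieSeii => iieeSeeii   [S ::= e S e]
iieeSeeii => iieeeSeeeii   [S ::= e S e]
iieeeSeeeii => iieeeeSeeeeii   [S ::= e S e]
iieeeeSeeeeii => iieeeeeSeeeeeii   [S ::= e S e]
iieeeeeSeeeeeii => iieeeeeiSieeeeeii   [S ::= i S i]
iieeeeeiSieeeeeii => iieeeeeiiSiieeeeeii   [S ::= i S i]
iieeeeeiiSiieeeeeii => iieeeeeiiiSiiieeeeeii   [S ::= i S i]
iieeeeeiiiSiiieeeeeii => iieeeeeiiiiiieeeeeii   [S ::= epsilon]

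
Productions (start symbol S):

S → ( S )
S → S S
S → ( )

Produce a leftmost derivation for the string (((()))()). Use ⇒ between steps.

S ⇒ (S)   [S → ( S )]
(S) ⇒ (SS)   [S → S S]
(SS) ⇒ ((S)S)   [S → ( S )]
((S)S) ⇒ (((S))S)   [S → ( S )]
(((S))S) ⇒ (((()))S)   [S → ( )]
(((()))S) ⇒ (((()))())   [S → ( )]

S ⇒ (S) ⇒ (SS) ⇒ ((S)S) ⇒ (((S))S) ⇒ (((()))S) ⇒ (((()))())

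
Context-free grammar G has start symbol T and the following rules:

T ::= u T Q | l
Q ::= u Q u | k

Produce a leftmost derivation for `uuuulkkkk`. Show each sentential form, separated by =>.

T => uTQ => uuTQQ => uuuTQQQ => uuuuTQQQQ => uuuulQQQQ => uuuulkQQQ => uuuulkkQQ => uuuulkkkQ => uuuulkkkk

T => uTQ   [T ::= u T Q]
uTQ => uuTQQ   [T ::= u T Q]
uuTQQ => uuuTQQQ   [T ::= u T Q]
uuuTQQQ => uuuuTQQQQ   [T ::= u T Q]
uuuuTQQQQ => uuuulQQQQ   [T ::= l]
uuuulQQQQ => uuuulkQQQ   [Q ::= k]
uuuulkQQQ => uuuulkkQQ   [Q ::= k]
uuuulkkQQ => uuuulkkkQ   [Q ::= k]
uuuulkkkQ => uuuulkkkk   [Q ::= k]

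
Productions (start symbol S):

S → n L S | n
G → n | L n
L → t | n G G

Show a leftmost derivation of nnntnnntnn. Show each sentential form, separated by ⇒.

S ⇒ nLS   [S → n L S]
nLS ⇒ nnGGS   [L → n G G]
nnGGS ⇒ nnLnGS   [G → L n]
nnLnGS ⇒ nnnGGnGS   [L → n G G]
nnnGGnGS ⇒ nnnLnGnGS   [G → L n]
nnnLnGnGS ⇒ nnntnGnGS   [L → t]
nnntnGnGS ⇒ nnntnnnGS   [G → n]
nnntnnnGS ⇒ nnntnnnLnS   [G → L n]
nnntnnnLnS ⇒ nnntnnntnS   [L → t]
nnntnnntnS ⇒ nnntnnntnn   [S → n]

S ⇒ nLS ⇒ nnGGS ⇒ nnLnGS ⇒ nnnGGnGS ⇒ nnnLnGnGS ⇒ nnntnGnGS ⇒ nnntnnnGS ⇒ nnntnnnLnS ⇒ nnntnnntnS ⇒ nnntnnntnn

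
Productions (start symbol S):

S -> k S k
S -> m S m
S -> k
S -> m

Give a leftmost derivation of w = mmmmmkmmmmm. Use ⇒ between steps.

S⇒mSm⇒mmSmm⇒mmmSmmm⇒mmmmSmmmm⇒mmmmmSmmmmm⇒mmmmmkmmmmm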